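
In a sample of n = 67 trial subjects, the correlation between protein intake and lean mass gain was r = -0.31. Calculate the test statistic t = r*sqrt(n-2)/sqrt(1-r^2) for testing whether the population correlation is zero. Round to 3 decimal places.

1 − r² = 1 − 0.0961 = 0.9039;  √(1−r²) = 0.950737
√(n−2) = √65 = 8.062258
t = r·√(n−2)/√(1−r²) = -0.31 · 8.062258 / 0.950737 = -2.629

-2.629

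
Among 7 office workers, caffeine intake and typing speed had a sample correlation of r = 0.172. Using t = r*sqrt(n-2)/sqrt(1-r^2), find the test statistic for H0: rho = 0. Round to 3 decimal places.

1 − r² = 1 − 0.029584 = 0.970416;  √(1−r²) = 0.985097
√(n−2) = √5 = 2.236068
t = r·√(n−2)/√(1−r²) = 0.172 · 2.236068 / 0.985097 = 0.390

0.390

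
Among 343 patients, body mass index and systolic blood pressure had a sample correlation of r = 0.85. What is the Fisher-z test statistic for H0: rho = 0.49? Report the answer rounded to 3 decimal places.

13.278

Fisher z: atanh(0.85) = 1.256153, atanh(0.49) = 0.536060
z = (z_r − z_0)·√(n−3) = (1.256153 − 0.536060)·√340 = 0.720093 · 18.439089 = 13.278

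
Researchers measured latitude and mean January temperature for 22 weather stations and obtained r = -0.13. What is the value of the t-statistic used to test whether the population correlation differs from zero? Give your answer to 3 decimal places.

-0.586

t = r·√(n−2) / √(1−r²) with r = -0.13, n = 22
  = -0.13·√20 / √(1 − 0.0169)
  = -0.13·4.472136 / 0.991514
  = -0.581378 / 0.991514 = -0.586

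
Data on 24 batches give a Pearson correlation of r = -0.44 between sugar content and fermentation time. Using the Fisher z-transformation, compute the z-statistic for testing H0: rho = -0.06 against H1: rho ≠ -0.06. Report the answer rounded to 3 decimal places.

z_r = atanh(-0.44) = -0.472231,  z_0 = atanh(-0.06) = -0.060072
SE = 1/√(n−3) = 1/√21 = 0.218218
z = (z_r − z_0)/SE = (-0.472231 − (-0.060072)) / 0.218218 = -0.412159 / 0.218218 = -1.889

-1.889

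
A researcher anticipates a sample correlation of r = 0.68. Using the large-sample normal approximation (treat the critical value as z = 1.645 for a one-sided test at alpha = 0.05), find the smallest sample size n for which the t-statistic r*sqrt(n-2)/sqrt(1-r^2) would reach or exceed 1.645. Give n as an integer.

6

Need r·√(n−2)/√(1−r²) ≥ 1.645
√(n−2) ≥ 1.645·√(1−0.4624) / 0.68 = 1.645·0.733212 / 0.68 = 1.7737
n−2 ≥ 3.1460  ⇒  n ≥ 5.1460
Smallest integer n = 6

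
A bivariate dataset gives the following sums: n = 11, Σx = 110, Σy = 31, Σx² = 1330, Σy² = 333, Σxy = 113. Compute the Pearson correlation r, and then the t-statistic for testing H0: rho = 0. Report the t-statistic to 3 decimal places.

-4.444

Numerator: nΣxy − (Σx)(Σy) = 11·113 − (110)(31) = -2167
Denominator: √[(nΣx²−(Σx)²)(nΣy²−(Σy)²)]
  nΣx²−(Σx)² = 11·1330 − 12100 = 2530;  nΣy²−(Σy)² = 11·333 − 961 = 2702
  √(2530·2702) = √6836060 = 2614.5860
r = -2167 / 2614.5860 = -0.8288
t = r·√(n−2)/√(1−r²) = -0.8288·√9 / √(1−0.686909) = -2.486400 / 0.559545 = -4.444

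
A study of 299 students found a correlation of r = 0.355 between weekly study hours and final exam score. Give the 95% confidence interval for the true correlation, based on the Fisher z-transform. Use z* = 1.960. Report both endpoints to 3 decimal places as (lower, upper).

(0.252, 0.450)

z_r = atanh(0.355) = 0.371153;  SE = 1/√(n−3) = 1/√296 = 0.058124
z-limits: 0.371153 ± 1.960·0.058124 = 0.371153 ± 0.113923 = [0.257230, 0.485076]
ρ-limits: (tanh 0.257230, tanh 0.485076) = (0.252, 0.450)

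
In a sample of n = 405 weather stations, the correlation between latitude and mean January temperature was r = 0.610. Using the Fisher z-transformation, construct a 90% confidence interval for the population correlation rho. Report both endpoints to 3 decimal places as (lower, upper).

z_r = atanh(0.610) = 0.708921;  SE = 1/√(n−3) = 1/√402 = 0.049875
z-limits: 0.708921 ± 1.645·0.049875 = 0.708921 ± 0.082044 = [0.626877, 0.790965]
ρ-limits: (tanh 0.626877, tanh 0.790965) = (0.556, 0.659)

(0.556, 0.659)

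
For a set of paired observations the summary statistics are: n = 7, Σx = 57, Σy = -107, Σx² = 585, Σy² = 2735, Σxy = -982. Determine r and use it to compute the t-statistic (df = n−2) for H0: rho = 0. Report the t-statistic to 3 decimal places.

Numerator: nΣxy − (Σx)(Σy) = 7·(-982) − (57)(-107) = -775
Denominator: √[(nΣx²−(Σx)²)(nΣy²−(Σy)²)]
  nΣx²−(Σx)² = 7·585 − 3249 = 846;  nΣy²−(Σy)² = 7·2735 − 11449 = 7696
  √(846·7696) = √6510816 = 2551.6301
r = -775 / 2551.6301 = -0.3037
t = r·√(n−2)/√(1−r²) = -0.3037·√5 / √(1−0.092234) = -0.679094 / 0.952768 = -0.713

-0.713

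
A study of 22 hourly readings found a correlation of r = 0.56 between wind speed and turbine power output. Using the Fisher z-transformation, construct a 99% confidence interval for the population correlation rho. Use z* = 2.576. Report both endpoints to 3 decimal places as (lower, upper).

z_r = atanh(0.56) = 0.632833;  SE = 1/√(n−3) = 1/√19 = 0.229416
z-limits: 0.632833 ± 2.576·0.229416 = 0.632833 ± 0.590976 = [0.041857, 1.223809]
ρ-limits: (tanh 0.041857, tanh 1.223809) = (0.042, 0.841)

(0.042, 0.841)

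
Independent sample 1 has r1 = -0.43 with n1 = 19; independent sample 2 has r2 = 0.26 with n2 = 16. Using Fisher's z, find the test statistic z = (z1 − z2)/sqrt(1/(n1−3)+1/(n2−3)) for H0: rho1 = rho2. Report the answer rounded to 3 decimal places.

Fisher z-transforms: z1 = atanh(-0.43) = -0.459897, z2 = atanh(0.26) = 0.266108; difference d = -0.726005
Var(d) = 1/16 + 1/13 = 0.0625000 + 0.0769231 = 0.1394231
z = d/√Var(d) = -0.726005 / √0.1394231 = -0.726005 / 0.373394 = -1.944

-1.944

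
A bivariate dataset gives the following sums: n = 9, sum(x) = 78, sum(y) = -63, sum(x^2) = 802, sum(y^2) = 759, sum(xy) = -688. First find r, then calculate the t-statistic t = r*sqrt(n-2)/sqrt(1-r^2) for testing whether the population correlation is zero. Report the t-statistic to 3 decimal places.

Numerator: nΣxy − (Σx)(Σy) = 9·(-688) − (78)(-63) = -1278
Denominator: √[(nΣx²−(Σx)²)(nΣy²−(Σy)²)]
  nΣx²−(Σx)² = 9·802 − 6084 = 1134;  nΣy²−(Σy)² = 9·759 − 3969 = 2862
  √(1134·2862) = √3245508 = 1801.5294
r = -1278 / 1801.5294 = -0.7094
t = r·√(n−2)/√(1−r²) = -0.7094·√7 / √(1−0.503248) = -1.876896 / 0.704806 = -2.663

-2.663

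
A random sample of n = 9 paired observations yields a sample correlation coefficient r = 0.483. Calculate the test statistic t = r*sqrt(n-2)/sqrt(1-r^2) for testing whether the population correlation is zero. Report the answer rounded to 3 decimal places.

t = r·√(n−2) / √(1−r²) with r = 0.483, n = 9
  = 0.483·√7 / √(1 − 0.233289)
  = 0.483·2.645751 / 0.875620
  = 1.277898 / 0.875620 = 1.459

1.459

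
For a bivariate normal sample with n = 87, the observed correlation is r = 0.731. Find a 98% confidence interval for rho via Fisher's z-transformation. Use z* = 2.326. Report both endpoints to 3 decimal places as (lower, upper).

Fisher z: z_r = atanh(r) = ½·ln((1+0.731)/(1−0.731)) = 0.930872
SE(z) = 1/√(n−3) = 1/√84 = 0.109109
98% ⇒ z* = 2.326; margin = 2.326·0.109109 = 0.253788
CI on z-scale: (0.677084, 1.184660)
Back-transform: tanh(0.677084) = 0.589620, tanh(1.184660) = 0.828915

(0.590, 0.829)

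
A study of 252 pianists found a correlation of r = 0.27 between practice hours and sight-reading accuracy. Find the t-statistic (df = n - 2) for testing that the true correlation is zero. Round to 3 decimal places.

4.434

1 − r² = 1 − 0.0729 = 0.9271;  √(1−r²) = 0.962860
√(n−2) = √250 = 15.811388
t = r·√(n−2)/√(1−r²) = 0.27 · 15.811388 / 0.962860 = 4.434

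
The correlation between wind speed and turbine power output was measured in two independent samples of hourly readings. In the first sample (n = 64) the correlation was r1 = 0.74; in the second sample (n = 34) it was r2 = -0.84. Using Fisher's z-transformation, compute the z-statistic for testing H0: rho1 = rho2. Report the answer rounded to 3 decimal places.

z1 = atanh(0.74) = 0.950479,  z2 = atanh(-0.84) = -1.221174
SE = √(1/(n1−3) + 1/(n2−3)) = √(1/61 + 1/31) = √(0.0163934 + 0.0322581) = √0.0486515 = 0.220571
z = (z1 − z2)/SE = (0.950479 − (-1.221174)) / 0.220571 = 2.171653 / 0.220571 = 9.846

9.846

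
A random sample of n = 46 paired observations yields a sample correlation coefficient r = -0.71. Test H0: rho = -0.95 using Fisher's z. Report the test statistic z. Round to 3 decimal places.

6.194

Fisher z: atanh(-0.71) = -0.887184, atanh(-0.95) = -1.831781
z = (z_r − z_0)·√(n−3) = (-0.887184 − (-1.831781))·√43 = 0.944597 · 6.557439 = 6.194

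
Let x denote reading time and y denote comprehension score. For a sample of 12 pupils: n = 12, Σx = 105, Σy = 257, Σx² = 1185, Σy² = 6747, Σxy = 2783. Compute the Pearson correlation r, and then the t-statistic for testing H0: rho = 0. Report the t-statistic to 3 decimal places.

Numerator: nΣxy − (Σx)(Σy) = 12·2783 − (105)(257) = 6411
Denominator: √[(nΣx²−(Σx)²)(nΣy²−(Σy)²)]
  nΣx²−(Σx)² = 12·1185 − 11025 = 3195;  nΣy²−(Σy)² = 12·6747 − 66049 = 14915
  √(3195·14915) = √47653425 = 6903.1460
r = 6411 / 6903.1460 = 0.9287
t = r·√(n−2)/√(1−r²) = 0.9287·√10 / √(1−0.862484) = 2.936807 / 0.370831 = 7.920

7.920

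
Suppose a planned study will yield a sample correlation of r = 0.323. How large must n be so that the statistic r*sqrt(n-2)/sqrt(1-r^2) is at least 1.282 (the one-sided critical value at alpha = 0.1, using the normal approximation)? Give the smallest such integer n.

17

r√(n−2)/√(1−r²) ≥ 1.282  ⇔  n−2 ≥ (1.282)²·(1−r²)/r²
(1−r²)/r² = (1−0.104329)/0.104329 = 8.5851
n ≥ 2 + 1.643524·8.5851 = 2 + 14.1098 = 16.1098
⌈16.1098⌉ = 17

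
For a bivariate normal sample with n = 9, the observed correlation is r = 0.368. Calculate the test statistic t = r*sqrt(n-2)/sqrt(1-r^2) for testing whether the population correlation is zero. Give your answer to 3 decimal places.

1 − r² = 1 − 0.135424 = 0.864576;  √(1−r²) = 0.929826
√(n−2) = √7 = 2.645751
t = r·√(n−2)/√(1−r²) = 0.368 · 2.645751 / 0.929826 = 1.047

1.047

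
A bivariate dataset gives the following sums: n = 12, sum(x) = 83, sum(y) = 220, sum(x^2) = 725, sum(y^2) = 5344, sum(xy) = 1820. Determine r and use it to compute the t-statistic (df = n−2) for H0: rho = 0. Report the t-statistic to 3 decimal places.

2.860

Numerator: nΣxy − (Σx)(Σy) = 12·1820 − (83)(220) = 3580
Denominator: √[(nΣx²−(Σx)²)(nΣy²−(Σy)²)]
  nΣx²−(Σx)² = 12·725 − 6889 = 1811;  nΣy²−(Σy)² = 12·5344 − 48400 = 15728
  √(1811·15728) = √28483408 = 5336.9849
r = 3580 / 5336.9849 = 0.6708
t = r·√(n−2)/√(1−r²) = 0.6708·√10 / √(1−0.449973) = 2.121256 / 0.741638 = 2.860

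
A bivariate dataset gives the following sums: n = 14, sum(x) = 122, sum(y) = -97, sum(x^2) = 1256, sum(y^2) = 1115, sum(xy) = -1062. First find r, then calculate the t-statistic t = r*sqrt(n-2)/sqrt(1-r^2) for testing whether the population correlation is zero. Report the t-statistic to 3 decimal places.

-3.828

S_xy = nΣxy − ΣxΣy = 14·(-1062) − 122·(-97) = -14868 − (-11834) = -3034
S_xx = nΣx² − (Σx)² = 14·1256 − 122² = 17584 − 14884 = 2700
S_yy = nΣy² − (Σy)² = 14·1115 − (-97)² = 15610 − 9409 = 6201
r = S_xy / √(S_xx·S_yy) = -3034 / √(2700·6201) = -3034 / √16742700 = -3034 / 4091.7845 = -0.7415
t = r·√(n−2)/√(1−r²) = -0.7415·√12 / √(1−0.549822) = -2.568631 / 0.670953 = -3.828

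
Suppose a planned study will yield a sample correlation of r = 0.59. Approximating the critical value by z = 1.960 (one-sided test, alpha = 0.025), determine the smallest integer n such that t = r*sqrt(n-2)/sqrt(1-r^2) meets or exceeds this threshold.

10

r√(n−2)/√(1−r²) ≥ 1.960  ⇔  n−2 ≥ (1.960)²·(1−r²)/r²
(1−r²)/r² = (1−0.3481)/0.3481 = 1.8727
n ≥ 2 + 3.8416·1.8727 = 2 + 7.1942 = 9.1942
⌈9.1942⌉ = 10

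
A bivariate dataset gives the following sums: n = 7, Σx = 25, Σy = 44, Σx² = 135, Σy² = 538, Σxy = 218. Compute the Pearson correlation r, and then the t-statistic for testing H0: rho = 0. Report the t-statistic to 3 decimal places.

Numerator: nΣxy − (Σx)(Σy) = 7·218 − (25)(44) = 426
Denominator: √[(nΣx²−(Σx)²)(nΣy²−(Σy)²)]
  nΣx²−(Σx)² = 7·135 − 625 = 320;  nΣy²−(Σy)² = 7·538 − 1936 = 1830
  √(320·1830) = √585600 = 765.2451
r = 426 / 765.2451 = 0.5567
t = r·√(n−2)/√(1−r²) = 0.5567·√5 / √(1−0.309915) = 1.244819 / 0.830714 = 1.498

1.498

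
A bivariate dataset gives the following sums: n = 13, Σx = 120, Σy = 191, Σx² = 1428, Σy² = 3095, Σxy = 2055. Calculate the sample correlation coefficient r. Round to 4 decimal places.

S_xy = nΣxy − ΣxΣy = 13·2055 − 120·191 = 26715 − 22920 = 3795
S_xx = nΣx² − (Σx)² = 13·1428 − 120² = 18564 − 14400 = 4164
S_yy = nΣy² − (Σy)² = 13·3095 − 191² = 40235 − 36481 = 3754
r = S_xy / √(S_xx·S_yy) = 3795 / √(4164·3754) = 3795 / √15631656 = 3795 / 3953.6889 = 0.9599

0.9599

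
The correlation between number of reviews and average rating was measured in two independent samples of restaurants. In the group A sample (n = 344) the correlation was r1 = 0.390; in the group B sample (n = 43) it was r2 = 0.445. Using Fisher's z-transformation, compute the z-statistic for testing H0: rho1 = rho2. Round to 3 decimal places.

z1 = atanh(0.390) = 0.411800,  z2 = atanh(0.445) = 0.478448
SE = √(1/(n1−3) + 1/(n2−3)) = √(1/341 + 1/40) = √(0.0029326 + 0.0250000) = √0.0279326 = 0.167130
z = (z1 − z2)/SE = (0.411800 − 0.478448) / 0.167130 = -0.066648 / 0.167130 = -0.399

-0.399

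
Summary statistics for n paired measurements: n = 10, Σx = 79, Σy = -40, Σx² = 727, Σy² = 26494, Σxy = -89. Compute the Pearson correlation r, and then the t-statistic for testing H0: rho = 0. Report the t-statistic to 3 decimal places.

0.394

S_xy = nΣxy − ΣxΣy = 10·(-89) − 79·(-40) = -890 − (-3160) = 2270
S_xx = nΣx² − (Σx)² = 10·727 − 79² = 7270 − 6241 = 1029
S_yy = nΣy² − (Σy)² = 10·26494 − (-40)² = 264940 − 1600 = 263340
r = S_xy / √(S_xx·S_yy) = 2270 / √(1029·263340) = 2270 / √270976860 = 2270 / 16461.3748 = 0.1379
t = r·√(n−2)/√(1−r²) = 0.1379·√8 / √(1−0.019016) = 0.390040 / 0.990446 = 0.394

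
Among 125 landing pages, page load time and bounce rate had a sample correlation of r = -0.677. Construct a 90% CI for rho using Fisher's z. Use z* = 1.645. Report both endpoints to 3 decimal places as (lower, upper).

z_r = atanh(-0.677) = -0.823555;  SE = 1/√(n−3) = 1/√122 = 0.090536
z-limits: -0.823555 ± 1.645·0.090536 = -0.823555 ± 0.148932 = [-0.972487, -0.674623]
ρ-limits: (tanh -0.972487, tanh -0.674623) = (-0.750, -0.588)

(-0.750, -0.588)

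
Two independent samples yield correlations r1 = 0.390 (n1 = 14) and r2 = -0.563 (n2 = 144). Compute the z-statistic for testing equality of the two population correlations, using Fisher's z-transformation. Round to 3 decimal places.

3.351

z1 = atanh(0.390) = 0.411800,  z2 = atanh(-0.563) = -0.637215
SE = √(1/(n1−3) + 1/(n2−3)) = √(1/11 + 1/141) = √(0.0909091 + 0.0070922) = √0.0980013 = 0.313052
z = (z1 − z2)/SE = (0.411800 − (-0.637215)) / 0.313052 = 1.049015 / 0.313052 = 3.351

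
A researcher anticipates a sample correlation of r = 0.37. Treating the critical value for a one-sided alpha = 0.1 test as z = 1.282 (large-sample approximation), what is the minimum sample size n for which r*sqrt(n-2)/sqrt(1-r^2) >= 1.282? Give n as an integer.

13

r√(n−2)/√(1−r²) ≥ 1.282  ⇔  n−2 ≥ (1.282)²·(1−r²)/r²
(1−r²)/r² = (1−0.1369)/0.1369 = 6.3046
n ≥ 2 + 1.643524·6.3046 = 2 + 10.3618 = 12.3618
⌈12.3618⌉ = 13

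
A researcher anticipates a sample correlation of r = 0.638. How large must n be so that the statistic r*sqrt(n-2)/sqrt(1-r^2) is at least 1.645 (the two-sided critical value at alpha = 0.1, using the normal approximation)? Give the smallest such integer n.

Need r·√(n−2)/√(1−r²) ≥ 1.645
√(n−2) ≥ 1.645·√(1−0.407044) / 0.638 = 1.645·0.770036 / 0.638 = 1.9854
n−2 ≥ 3.9418  ⇒  n ≥ 5.9418
Smallest integer n = 6

6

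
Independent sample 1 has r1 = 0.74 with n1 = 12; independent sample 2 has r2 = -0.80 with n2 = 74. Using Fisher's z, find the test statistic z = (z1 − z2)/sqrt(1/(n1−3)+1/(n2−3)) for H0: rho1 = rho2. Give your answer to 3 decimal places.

z1 = atanh(0.74) = 0.950479,  z2 = atanh(-0.80) = -1.098612
SE = √(1/(n1−3) + 1/(n2−3)) = √(1/9 + 1/71) = √(0.1111111 + 0.0140845) = √0.1251956 = 0.353830
z = (z1 − z2)/SE = (0.950479 − (-1.098612)) / 0.353830 = 2.049091 / 0.353830 = 5.791

5.791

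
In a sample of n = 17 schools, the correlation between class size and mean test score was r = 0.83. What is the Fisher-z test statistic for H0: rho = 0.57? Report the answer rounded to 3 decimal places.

2.023

z_r = atanh(0.83) = 1.188136,  z_0 = atanh(0.57) = 0.647523
SE = 1/√(n−3) = 1/√14 = 0.267261
z = (z_r − z_0)/SE = (1.188136 − 0.647523) / 0.267261 = 0.540613 / 0.267261 = 2.023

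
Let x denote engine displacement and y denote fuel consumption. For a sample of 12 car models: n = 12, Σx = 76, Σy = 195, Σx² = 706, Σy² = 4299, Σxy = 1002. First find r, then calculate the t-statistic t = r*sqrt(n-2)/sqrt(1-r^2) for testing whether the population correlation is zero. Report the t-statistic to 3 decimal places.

S_xy = nΣxy − ΣxΣy = 12·1002 − 76·195 = 12024 − 14820 = -2796
S_xx = nΣx² − (Σx)² = 12·706 − 76² = 8472 − 5776 = 2696
S_yy = nΣy² − (Σy)² = 12·4299 − 195² = 51588 − 38025 = 13563
r = S_xy / √(S_xx·S_yy) = -2796 / √(2696·13563) = -2796 / √36565848 = -2796 / 6046.9702 = -0.4624
t = r·√(n−2)/√(1−r²) = -0.4624·√10 / √(1−0.213814) = -1.462237 / 0.886671 = -1.649

-1.649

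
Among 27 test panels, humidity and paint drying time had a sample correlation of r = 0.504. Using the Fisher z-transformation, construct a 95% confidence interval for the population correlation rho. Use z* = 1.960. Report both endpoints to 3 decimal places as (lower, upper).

Fisher z: z_r = atanh(r) = ½·ln((1+0.504)/(1−0.504)) = 0.554654
SE(z) = 1/√(n−3) = 1/√24 = 0.204124
95% ⇒ z* = 1.960; margin = 1.960·0.204124 = 0.400083
CI on z-scale: (0.154571, 0.954737)
Back-transform: tanh(0.154571) = 0.153352, tanh(0.954737) = 0.741920

(0.153, 0.742)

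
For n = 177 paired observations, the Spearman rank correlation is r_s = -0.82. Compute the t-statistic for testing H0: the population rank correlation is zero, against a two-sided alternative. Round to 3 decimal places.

-18.952

1 − r_s² = 1 − 0.6724 = 0.3276;  √(1−r_s²) = 0.572364
√(n−2) = √175 = 13.228757
t = r_s·√(n−2)/√(1−r_s²) = -0.82 · 13.228757 / 0.572364 = -18.952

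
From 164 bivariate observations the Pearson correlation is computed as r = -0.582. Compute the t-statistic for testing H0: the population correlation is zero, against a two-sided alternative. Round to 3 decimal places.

t = r·√(n−2) / √(1−r²) with r = -0.582, n = 164
  = -0.582·√162 / √(1 − 0.338724)
  = -0.582·12.727922 / 0.813189
  = -7.407651 / 0.813189 = -9.109

-9.109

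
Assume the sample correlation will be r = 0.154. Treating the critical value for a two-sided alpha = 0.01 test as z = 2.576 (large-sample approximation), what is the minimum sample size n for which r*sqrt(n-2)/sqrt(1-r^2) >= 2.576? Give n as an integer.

Need r·√(n−2)/√(1−r²) ≥ 2.576
√(n−2) ≥ 2.576·√(1−0.023716) / 0.154 = 2.576·0.988071 / 0.154 = 16.5277
n−2 ≥ 273.1649  ⇒  n ≥ 275.1649
Smallest integer n = 276

276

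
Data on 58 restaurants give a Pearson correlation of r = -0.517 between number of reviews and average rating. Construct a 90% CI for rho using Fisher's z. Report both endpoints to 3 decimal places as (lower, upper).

(-0.661, -0.337)

z_r = atanh(-0.517) = -0.572237;  SE = 1/√(n−3) = 1/√55 = 0.134840
z-limits: -0.572237 ± 1.645·0.134840 = -0.572237 ± 0.221812 = [-0.794049, -0.350425]
ρ-limits: (tanh -0.794049, tanh -0.350425) = (-0.661, -0.337)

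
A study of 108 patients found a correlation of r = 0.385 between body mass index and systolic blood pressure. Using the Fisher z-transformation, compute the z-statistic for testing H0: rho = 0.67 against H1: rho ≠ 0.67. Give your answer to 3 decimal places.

z_r = atanh(0.385) = 0.405917,  z_0 = atanh(0.67) = 0.810743
SE = 1/√(n−3) = 1/√105 = 0.097590
z = (z_r − z_0)/SE = (0.405917 − 0.810743) / 0.097590 = -0.404826 / 0.097590 = -4.148

-4.148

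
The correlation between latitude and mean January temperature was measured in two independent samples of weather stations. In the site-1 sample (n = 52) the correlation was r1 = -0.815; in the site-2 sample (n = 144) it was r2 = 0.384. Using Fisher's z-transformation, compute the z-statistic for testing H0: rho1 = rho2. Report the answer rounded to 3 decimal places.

z1 = atanh(-0.815) = -1.141742,  z2 = atanh(0.384) = 0.404743
SE = √(1/(n1−3) + 1/(n2−3)) = √(1/49 + 1/141) = √(0.0204082 + 0.0070922) = √0.0275004 = 0.165832
z = (z1 − z2)/SE = (-1.141742 − 0.404743) / 0.165832 = -1.546485 / 0.165832 = -9.326

-9.326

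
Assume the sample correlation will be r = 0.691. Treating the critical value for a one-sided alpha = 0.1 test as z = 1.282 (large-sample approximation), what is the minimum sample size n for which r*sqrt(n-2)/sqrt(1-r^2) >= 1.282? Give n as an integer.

4

r√(n−2)/√(1−r²) ≥ 1.282  ⇔  n−2 ≥ (1.282)²·(1−r²)/r²
(1−r²)/r² = (1−0.477481)/0.477481 = 1.0943
n ≥ 2 + 1.643524·1.0943 = 2 + 1.7985 = 3.7985
⌈3.7985⌉ = 4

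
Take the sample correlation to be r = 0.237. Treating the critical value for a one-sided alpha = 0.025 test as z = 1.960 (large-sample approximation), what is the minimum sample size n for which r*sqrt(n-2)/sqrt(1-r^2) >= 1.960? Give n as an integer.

Need r·√(n−2)/√(1−r²) ≥ 1.960
√(n−2) ≥ 1.960·√(1−0.056169) / 0.237 = 1.960·0.971510 / 0.237 = 8.0344
n−2 ≥ 64.5516  ⇒  n ≥ 66.5516
Smallest integer n = 67

67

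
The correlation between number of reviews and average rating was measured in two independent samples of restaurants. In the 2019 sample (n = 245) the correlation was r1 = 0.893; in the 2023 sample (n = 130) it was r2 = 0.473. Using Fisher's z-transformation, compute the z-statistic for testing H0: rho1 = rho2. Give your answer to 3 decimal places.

z1 = atanh(0.893) = 1.436545,  z2 = atanh(0.473) = 0.513928
SE = √(1/(n1−3) + 1/(n2−3)) = √(1/242 + 1/127) = √(0.0041322 + 0.0078740) = √0.0120062 = 0.109573
z = (z1 − z2)/SE = (1.436545 − 0.513928) / 0.109573 = 0.922617 / 0.109573 = 8.420

8.420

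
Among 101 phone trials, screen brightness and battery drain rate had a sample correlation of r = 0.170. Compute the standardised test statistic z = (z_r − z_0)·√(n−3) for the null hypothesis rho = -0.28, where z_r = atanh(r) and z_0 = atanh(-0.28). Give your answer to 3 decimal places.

z_r = atanh(0.170) = 0.171667,  z_0 = atanh(-0.28) = -0.287682
SE = 1/√(n−3) = 1/√98 = 0.101015
z = (z_r − z_0)/SE = (0.171667 − (-0.287682)) / 0.101015 = 0.459349 / 0.101015 = 4.547

4.547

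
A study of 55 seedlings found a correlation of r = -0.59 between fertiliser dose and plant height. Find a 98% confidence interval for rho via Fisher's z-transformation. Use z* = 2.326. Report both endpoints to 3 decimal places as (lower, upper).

z_r = atanh(-0.59) = -0.677666;  SE = 1/√(n−3) = 1/√52 = 0.138675
z-limits: -0.677666 ± 2.326·0.138675 = -0.677666 ± 0.322558 = [-1.000224, -0.355108]
ρ-limits: (tanh -1.000224, tanh -0.355108) = (-0.762, -0.341)

(-0.762, -0.341)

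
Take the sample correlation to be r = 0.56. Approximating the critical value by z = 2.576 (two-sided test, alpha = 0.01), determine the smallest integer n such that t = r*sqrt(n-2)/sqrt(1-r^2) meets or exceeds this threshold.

r√(n−2)/√(1−r²) ≥ 2.576  ⇔  n−2 ≥ (2.576)²·(1−r²)/r²
(1−r²)/r² = (1−0.3136)/0.3136 = 2.1888
n ≥ 2 + 6.635776·2.1888 = 2 + 14.5244 = 16.5244
⌈16.5244⌉ = 17

17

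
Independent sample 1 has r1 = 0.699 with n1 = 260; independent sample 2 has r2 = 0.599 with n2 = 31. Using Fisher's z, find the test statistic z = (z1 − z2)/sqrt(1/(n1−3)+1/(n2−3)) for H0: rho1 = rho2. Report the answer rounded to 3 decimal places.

0.873

z1 = atanh(0.699) = 0.865342,  z2 = atanh(0.599) = 0.691586
SE = √(1/(n1−3) + 1/(n2−3)) = √(1/257 + 1/28) = √(0.0038911 + 0.0357143) = √0.0396054 = 0.199011
z = (z1 − z2)/SE = (0.865342 − 0.691586) / 0.199011 = 0.173756 / 0.199011 = 0.873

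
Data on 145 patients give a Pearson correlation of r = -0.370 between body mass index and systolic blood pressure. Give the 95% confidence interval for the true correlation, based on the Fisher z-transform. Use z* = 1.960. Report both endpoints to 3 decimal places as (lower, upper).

Fisher z: z_r = atanh(r) = ½·ln((1+(-0.370))/(1−(-0.370))) = -0.388423
SE(z) = 1/√(n−3) = 1/√142 = 0.083918
95% ⇒ z* = 1.960; margin = 1.960·0.083918 = 0.164479
CI on z-scale: (-0.552902, -0.223944)
Back-transform: tanh(-0.552902) = -0.502692, tanh(-0.223944) = -0.220274

(-0.503, -0.220)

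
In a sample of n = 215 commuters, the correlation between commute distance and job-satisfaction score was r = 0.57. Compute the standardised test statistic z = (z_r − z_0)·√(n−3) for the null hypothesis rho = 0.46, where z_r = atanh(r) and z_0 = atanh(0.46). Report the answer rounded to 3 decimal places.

2.187

Fisher z: atanh(0.57) = 0.647523, atanh(0.46) = 0.497311
z = (z_r − z_0)·√(n−3) = (0.647523 − 0.497311)·√212 = 0.150212 · 14.560220 = 2.187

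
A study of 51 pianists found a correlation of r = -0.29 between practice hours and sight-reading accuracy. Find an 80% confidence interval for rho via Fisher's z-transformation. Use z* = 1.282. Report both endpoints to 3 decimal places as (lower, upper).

(-0.449, -0.113)

z_r = atanh(-0.29) = -0.298566;  SE = 1/√(n−3) = 1/√48 = 0.144338
z-limits: -0.298566 ± 1.282·0.144338 = -0.298566 ± 0.185041 = [-0.483607, -0.113525]
ρ-limits: (tanh -0.483607, tanh -0.113525) = (-0.449, -0.113)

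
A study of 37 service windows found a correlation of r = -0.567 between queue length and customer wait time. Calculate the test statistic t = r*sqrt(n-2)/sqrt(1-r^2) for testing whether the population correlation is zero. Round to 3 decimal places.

1 − r² = 1 − 0.321489 = 0.678511;  √(1−r²) = 0.823718
√(n−2) = √35 = 5.916080
t = r·√(n−2)/√(1−r²) = -0.567 · 5.916080 / 0.823718 = -4.072

-4.072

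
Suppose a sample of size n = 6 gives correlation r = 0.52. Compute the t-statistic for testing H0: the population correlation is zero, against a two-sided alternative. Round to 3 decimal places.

1.218

t = r·√(n−2) / √(1−r²) with r = 0.52, n = 6
  = 0.52·√4 / √(1 − 0.2704)
  = 0.52·2.000000 / 0.854166
  = 1.040000 / 0.854166 = 1.218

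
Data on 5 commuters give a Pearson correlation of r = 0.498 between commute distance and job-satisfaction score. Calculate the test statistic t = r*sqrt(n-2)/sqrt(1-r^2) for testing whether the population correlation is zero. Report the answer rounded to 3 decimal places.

0.995

1 − r² = 1 − 0.248004 = 0.751996;  √(1−r²) = 0.867177
√(n−2) = √3 = 1.732051
t = r·√(n−2)/√(1−r²) = 0.498 · 1.732051 / 0.867177 = 0.995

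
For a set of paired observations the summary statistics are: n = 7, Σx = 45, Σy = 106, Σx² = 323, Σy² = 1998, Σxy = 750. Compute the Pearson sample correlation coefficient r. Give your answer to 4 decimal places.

0.5958

S_xy = nΣxy − ΣxΣy = 7·750 − 45·106 = 5250 − 4770 = 480
S_xx = nΣx² − (Σx)² = 7·323 − 45² = 2261 − 2025 = 236
S_yy = nΣy² − (Σy)² = 7·1998 − 106² = 13986 − 11236 = 2750
r = S_xy / √(S_xx·S_yy) = 480 / √(236·2750) = 480 / √649000 = 480 / 805.6054 = 0.5958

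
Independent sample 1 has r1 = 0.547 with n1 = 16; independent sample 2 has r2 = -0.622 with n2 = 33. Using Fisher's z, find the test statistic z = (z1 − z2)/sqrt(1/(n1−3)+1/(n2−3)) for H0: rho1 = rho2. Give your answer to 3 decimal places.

4.043

Fisher z-transforms: z1 = atanh(0.547) = 0.614090, z2 = atanh(-0.622) = -0.728261; difference d = 1.342351
Var(d) = 1/13 + 1/30 = 0.0769231 + 0.0333333 = 0.1102564
z = d/√Var(d) = 1.342351 / √0.1102564 = 1.342351 / 0.332049 = 4.043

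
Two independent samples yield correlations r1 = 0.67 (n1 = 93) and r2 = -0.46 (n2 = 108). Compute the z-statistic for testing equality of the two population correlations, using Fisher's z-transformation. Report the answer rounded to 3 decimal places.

Fisher z-transforms: z1 = atanh(0.67) = 0.810743, z2 = atanh(-0.46) = -0.497311; difference d = 1.308054
Var(d) = 1/90 + 1/105 = 0.0111111 + 0.0095238 = 0.0206349
z = d/√Var(d) = 1.308054 / √0.0206349 = 1.308054 / 0.143649 = 9.106

9.106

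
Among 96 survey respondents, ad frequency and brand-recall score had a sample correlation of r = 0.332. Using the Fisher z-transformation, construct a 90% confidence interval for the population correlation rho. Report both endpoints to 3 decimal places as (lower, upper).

(0.173, 0.474)

z_r = atanh(0.332) = 0.345074;  SE = 1/√(n−3) = 1/√93 = 0.103695
z-limits: 0.345074 ± 1.645·0.103695 = 0.345074 ± 0.170578 = [0.174496, 0.515652]
ρ-limits: (tanh 0.174496, tanh 0.515652) = (0.173, 0.474)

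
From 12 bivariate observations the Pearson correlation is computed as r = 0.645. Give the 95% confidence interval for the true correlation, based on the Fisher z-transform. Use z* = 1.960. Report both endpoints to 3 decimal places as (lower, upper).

z_r = atanh(0.645) = 0.766689;  SE = 1/√(n−3) = 1/√9 = 0.333333
z-limits: 0.766689 ± 1.960·0.333333 = 0.766689 ± 0.653333 = [0.113356, 1.420022]
ρ-limits: (tanh 0.113356, tanh 1.420022) = (0.113, 0.890)

(0.113, 0.890)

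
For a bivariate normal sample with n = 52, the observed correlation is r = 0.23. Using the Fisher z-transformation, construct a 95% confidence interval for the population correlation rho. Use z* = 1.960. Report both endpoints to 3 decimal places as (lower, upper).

z_r = atanh(0.23) = 0.234189;  SE = 1/√(n−3) = 1/√49 = 0.142857
z-limits: 0.234189 ± 1.960·0.142857 = 0.234189 ± 0.280000 = [-0.045811, 0.514189]
ρ-limits: (tanh -0.045811, tanh 0.514189) = (-0.046, 0.473)

(-0.046, 0.473)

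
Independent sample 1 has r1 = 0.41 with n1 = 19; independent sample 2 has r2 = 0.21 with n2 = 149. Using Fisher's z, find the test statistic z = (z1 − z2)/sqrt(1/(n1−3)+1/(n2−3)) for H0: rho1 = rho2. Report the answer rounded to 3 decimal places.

Fisher z-transforms: z1 = atanh(0.41) = 0.435611, z2 = atanh(0.21) = 0.213171; difference d = 0.222440
Var(d) = 1/16 + 1/146 = 0.0625000 + 0.0068493 = 0.0693493
z = d/√Var(d) = 0.222440 / √0.0693493 = 0.222440 / 0.263343 = 0.845

0.845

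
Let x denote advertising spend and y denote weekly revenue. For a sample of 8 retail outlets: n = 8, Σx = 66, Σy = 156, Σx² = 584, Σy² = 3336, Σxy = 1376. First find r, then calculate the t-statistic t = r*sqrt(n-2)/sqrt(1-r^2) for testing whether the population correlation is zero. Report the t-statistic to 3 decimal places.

Numerator: nΣxy − (Σx)(Σy) = 8·1376 − (66)(156) = 712
Denominator: √[(nΣx²−(Σx)²)(nΣy²−(Σy)²)]
  nΣx²−(Σx)² = 8·584 − 4356 = 316;  nΣy²−(Σy)² = 8·3336 − 24336 = 2352
  √(316·2352) = √743232 = 862.1090
r = 712 / 862.1090 = 0.8259
t = r·√(n−2)/√(1−r²) = 0.8259·√6 / √(1−0.682111) = 2.023034 / 0.563816 = 3.588

3.588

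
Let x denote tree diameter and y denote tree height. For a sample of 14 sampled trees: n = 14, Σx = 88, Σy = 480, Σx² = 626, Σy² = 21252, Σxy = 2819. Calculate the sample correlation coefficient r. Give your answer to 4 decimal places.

Numerator: nΣxy − (Σx)(Σy) = 14·2819 − (88)(480) = -2774
Denominator: √[(nΣx²−(Σx)²)(nΣy²−(Σy)²)]
  nΣx²−(Σx)² = 14·626 − 7744 = 1020;  nΣy²−(Σy)² = 14·21252 − 230400 = 67128
  √(1020·67128) = √68470560 = 8274.6940
r = -2774 / 8274.6940 = -0.3352

-0.3352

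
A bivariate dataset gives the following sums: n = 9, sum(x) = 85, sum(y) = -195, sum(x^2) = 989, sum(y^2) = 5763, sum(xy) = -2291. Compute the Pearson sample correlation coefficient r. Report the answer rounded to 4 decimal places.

S_xy = nΣxy − ΣxΣy = 9·(-2291) − 85·(-195) = -20619 − (-16575) = -4044
S_xx = nΣx² − (Σx)² = 9·989 − 85² = 8901 − 7225 = 1676
S_yy = nΣy² − (Σy)² = 9·5763 − (-195)² = 51867 − 38025 = 13842
r = S_xy / √(S_xx·S_yy) = -4044 / √(1676·13842) = -4044 / √23199192 = -4044 / 4816.5540 = -0.8396

-0.8396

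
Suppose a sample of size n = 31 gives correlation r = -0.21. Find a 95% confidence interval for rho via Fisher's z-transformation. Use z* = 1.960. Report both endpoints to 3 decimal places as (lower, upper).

Fisher z: z_r = atanh(r) = ½·ln((1+(-0.21))/(1−(-0.21))) = -0.213171
SE(z) = 1/√(n−3) = 1/√28 = 0.188982
95% ⇒ z* = 1.960; margin = 1.960·0.188982 = 0.370405
CI on z-scale: (-0.583576, 0.157234)
Back-transform: tanh(-0.583576) = -0.525260, tanh(0.157234) = 0.155951

(-0.525, 0.156)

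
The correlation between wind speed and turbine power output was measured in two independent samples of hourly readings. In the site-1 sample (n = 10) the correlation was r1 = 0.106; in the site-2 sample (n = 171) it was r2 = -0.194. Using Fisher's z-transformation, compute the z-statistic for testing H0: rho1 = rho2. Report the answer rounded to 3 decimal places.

0.785

z1 = atanh(0.106) = 0.106400,  z2 = atanh(-0.194) = -0.196490
SE = √(1/(n1−3) + 1/(n2−3)) = √(1/7 + 1/168) = √(0.1428571 + 0.0059524) = √0.1488095 = 0.385758
z = (z1 − z2)/SE = (0.106400 − (-0.196490)) / 0.385758 = 0.302890 / 0.385758 = 0.785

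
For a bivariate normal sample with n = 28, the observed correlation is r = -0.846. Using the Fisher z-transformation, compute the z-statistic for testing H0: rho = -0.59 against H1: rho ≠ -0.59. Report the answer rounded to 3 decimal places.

Fisher z: atanh(-0.846) = -1.241912, atanh(-0.59) = -0.677666
z = (z_r − z_0)·√(n−3) = (-1.241912 − (-0.677666))·√25 = -0.564246 · 5.000000 = -2.821

-2.821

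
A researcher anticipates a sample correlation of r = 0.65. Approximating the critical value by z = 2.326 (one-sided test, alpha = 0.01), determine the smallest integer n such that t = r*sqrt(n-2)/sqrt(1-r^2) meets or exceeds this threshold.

Need r·√(n−2)/√(1−r²) ≥ 2.326
√(n−2) ≥ 2.326·√(1−0.4225) / 0.65 = 2.326·0.759934 / 0.65 = 2.7194
n−2 ≥ 7.3951  ⇒  n ≥ 9.3951
Smallest integer n = 10

10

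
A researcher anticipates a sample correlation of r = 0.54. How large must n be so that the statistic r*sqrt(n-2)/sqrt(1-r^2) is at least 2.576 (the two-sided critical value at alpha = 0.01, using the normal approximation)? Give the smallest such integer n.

r√(n−2)/√(1−r²) ≥ 2.576  ⇔  n−2 ≥ (2.576)²·(1−r²)/r²
(1−r²)/r² = (1−0.2916)/0.2916 = 2.4294
n ≥ 2 + 6.635776·2.4294 = 2 + 16.1210 = 18.1210
⌈18.1210⌉ = 19

19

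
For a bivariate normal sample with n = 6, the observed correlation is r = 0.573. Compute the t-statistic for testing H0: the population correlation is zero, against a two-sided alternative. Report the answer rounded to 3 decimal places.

1.398

1 − r² = 1 − 0.328329 = 0.671671;  √(1−r²) = 0.819555
√(n−2) = √4 = 2.000000
t = r·√(n−2)/√(1−r²) = 0.573 · 2.000000 / 0.819555 = 1.398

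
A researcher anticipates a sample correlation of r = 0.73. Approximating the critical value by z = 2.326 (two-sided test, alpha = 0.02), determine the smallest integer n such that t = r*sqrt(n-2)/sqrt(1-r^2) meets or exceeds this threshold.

7

Need r·√(n−2)/√(1−r²) ≥ 2.326
√(n−2) ≥ 2.326·√(1−0.5329) / 0.73 = 2.326·0.683447 / 0.73 = 2.1777
n−2 ≥ 4.7424  ⇒  n ≥ 6.7424
Smallest integer n = 7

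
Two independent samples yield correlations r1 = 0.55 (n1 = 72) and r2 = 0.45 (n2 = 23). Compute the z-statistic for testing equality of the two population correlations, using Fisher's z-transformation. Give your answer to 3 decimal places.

0.526

Fisher z-transforms: z1 = atanh(0.55) = 0.618381, z2 = atanh(0.45) = 0.484700; difference d = 0.133681
Var(d) = 1/69 + 1/20 = 0.0144928 + 0.0500000 = 0.0644928
z = d/√Var(d) = 0.133681 / √0.0644928 = 0.133681 / 0.253954 = 0.526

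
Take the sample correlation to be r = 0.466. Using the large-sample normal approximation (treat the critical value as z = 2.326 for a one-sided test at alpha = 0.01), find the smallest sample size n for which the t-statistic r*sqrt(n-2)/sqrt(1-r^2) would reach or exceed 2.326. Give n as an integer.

22

Need r·√(n−2)/√(1−r²) ≥ 2.326
√(n−2) ≥ 2.326·√(1−0.217156) / 0.466 = 2.326·0.884785 / 0.466 = 4.4163
n−2 ≥ 19.5037  ⇒  n ≥ 21.5037
Smallest integer n = 22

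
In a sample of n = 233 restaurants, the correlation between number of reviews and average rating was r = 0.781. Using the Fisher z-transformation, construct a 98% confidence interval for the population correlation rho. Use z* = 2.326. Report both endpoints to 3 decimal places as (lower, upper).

z_r = atanh(0.781) = 1.047929;  SE = 1/√(n−3) = 1/√230 = 0.065938
z-limits: 1.047929 ± 2.326·0.065938 = 1.047929 ± 0.153372 = [0.894557, 1.201301]
ρ-limits: (tanh 0.894557, tanh 1.201301) = (0.714, 0.834)

(0.714, 0.834)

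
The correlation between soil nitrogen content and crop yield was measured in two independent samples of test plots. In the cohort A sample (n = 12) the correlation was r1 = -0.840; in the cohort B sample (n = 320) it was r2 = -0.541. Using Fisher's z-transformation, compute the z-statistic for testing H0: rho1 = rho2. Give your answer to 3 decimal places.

z1 = atanh(-0.840) = -1.221174,  z2 = atanh(-0.541) = -0.605568
SE = √(1/(n1−3) + 1/(n2−3)) = √(1/9 + 1/317) = √(0.1111111 + 0.0031546) = √0.1142657 = 0.338032
z = (z1 − z2)/SE = (-1.221174 − (-0.605568)) / 0.338032 = -0.615606 / 0.338032 = -1.821

-1.821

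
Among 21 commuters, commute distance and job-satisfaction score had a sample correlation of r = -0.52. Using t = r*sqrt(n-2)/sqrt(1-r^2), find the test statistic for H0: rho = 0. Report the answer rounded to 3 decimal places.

1 − r² = 1 − 0.2704 = 0.7296;  √(1−r²) = 0.854166
√(n−2) = √19 = 4.358899
t = r·√(n−2)/√(1−r²) = -0.52 · 4.358899 / 0.854166 = -2.654

-2.654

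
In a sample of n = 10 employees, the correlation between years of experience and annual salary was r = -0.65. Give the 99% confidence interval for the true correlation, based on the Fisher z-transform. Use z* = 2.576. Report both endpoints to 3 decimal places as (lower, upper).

(-0.941, 0.196)

z_r = atanh(-0.65) = -0.775299;  SE = 1/√(n−3) = 1/√7 = 0.377964
z-limits: -0.775299 ± 2.576·0.377964 = -0.775299 ± 0.973635 = [-1.748934, 0.198336]
ρ-limits: (tanh -1.748934, tanh 0.198336) = (-0.941, 0.196)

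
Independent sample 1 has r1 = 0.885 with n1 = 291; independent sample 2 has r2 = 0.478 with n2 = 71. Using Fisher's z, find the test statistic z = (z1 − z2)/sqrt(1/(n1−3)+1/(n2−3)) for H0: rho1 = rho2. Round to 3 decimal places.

6.512

Fisher z-transforms: z1 = atanh(0.885) = 1.398375, z2 = atanh(0.478) = 0.520389; difference d = 0.877986
Var(d) = 1/288 + 1/68 = 0.0034722 + 0.0147059 = 0.0181781
z = d/√Var(d) = 0.877986 / √0.0181781 = 0.877986 / 0.134826 = 6.512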